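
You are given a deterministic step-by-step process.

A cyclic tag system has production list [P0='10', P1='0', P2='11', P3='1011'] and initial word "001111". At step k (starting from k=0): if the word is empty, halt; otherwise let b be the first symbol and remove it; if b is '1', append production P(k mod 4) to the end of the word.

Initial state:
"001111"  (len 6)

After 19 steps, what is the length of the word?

step 0: "001111"  (len 6)
step 1: "01111"  (len 5)
step 2: "1111"  (len 4)
step 3: "11111"  (len 5)
step 4: "11111011"  (len 8)
step 5: "111101110"  (len 9)
step 6: "111011100"  (len 9)
step 7: "1101110011"  (len 10)
step 8: "1011100111011"  (len 13)
step 9: "01110011101110"  (len 14)
step 10: "1110011101110"  (len 13)
step 11: "11001110111011"  (len 14)
step 12: "10011101110111011"  (len 17)
step 13: "001110111011101110"  (len 18)
step 14: "01110111011101110"  (len 17)
step 15: "1110111011101110"  (len 16)
step 16: "1101110111011101011"  (len 19)
step 17: "10111011101110101110"  (len 20)
step 18: "01110111011101011100"  (len 20)
step 19: "1110111011101011100"  (len 19)

19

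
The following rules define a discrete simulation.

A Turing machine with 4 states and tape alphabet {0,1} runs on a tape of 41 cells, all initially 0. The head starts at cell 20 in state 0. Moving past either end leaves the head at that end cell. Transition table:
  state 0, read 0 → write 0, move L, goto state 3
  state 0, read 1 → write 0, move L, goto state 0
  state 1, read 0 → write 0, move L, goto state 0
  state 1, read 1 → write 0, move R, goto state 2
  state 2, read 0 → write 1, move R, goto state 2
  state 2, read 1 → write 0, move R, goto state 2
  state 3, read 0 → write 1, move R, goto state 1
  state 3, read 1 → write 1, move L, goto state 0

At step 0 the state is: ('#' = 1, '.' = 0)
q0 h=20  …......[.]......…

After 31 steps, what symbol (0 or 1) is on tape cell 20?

0

gen 0: q0 h=20  …......[.]......…
gen 1: q3 h=19  …......[.]......…
gen 2: q1 h=20  ….....#[.]......…
gen 3: q0 h=19  …......[#]......…
gen 4: q0 h=18  …......[.]......…
gen 5: q3 h=17  …......[.]......…
gen 6: q1 h=18  ….....#[.]......…
gen 7: q0 h=17  …......[#]......…
gen 8: q0 h=16  …......[.]......…
gen 9: q3 h=15  …......[.]......…
gen 10: q1 h=16  ….....#[.]......…
gen 11: q0 h=15  …......[#]......…
gen 12: q0 h=14  …......[.]......…
gen 13: q3 h=13  …......[.]......…
gen 14: q1 h=14  ….....#[.]......…
gen 15: q0 h=13  …......[#]......…
gen 16: q0 h=12  …......[.]......…
gen 17: q3 h=11  …......[.]......…
gen 18: q1 h=12  ….....#[.]......…
gen 19: q0 h=11  …......[#]......…
gen 20: q0 h=10  …......[.]......…
gen 21: q3 h= 9  …......[.]......…
gen 22: q1 h=10  ….....#[.]......…
gen 23: q0 h= 9  …......[#]......…
gen 24: q0 h= 8  …......[.]......…
gen 25: q3 h= 7  …......[.]......…
gen 26: q1 h= 8  ….....#[.]......…
gen 27: q0 h= 7  …......[#]......…
gen 28: q0 h= 6  |......[.]......…
gen 29: q3 h= 5  |.....[.]......…
gen 30: q1 h= 6  |.....#[.]......…
gen 31: q0 h= 5  |.....[#]......…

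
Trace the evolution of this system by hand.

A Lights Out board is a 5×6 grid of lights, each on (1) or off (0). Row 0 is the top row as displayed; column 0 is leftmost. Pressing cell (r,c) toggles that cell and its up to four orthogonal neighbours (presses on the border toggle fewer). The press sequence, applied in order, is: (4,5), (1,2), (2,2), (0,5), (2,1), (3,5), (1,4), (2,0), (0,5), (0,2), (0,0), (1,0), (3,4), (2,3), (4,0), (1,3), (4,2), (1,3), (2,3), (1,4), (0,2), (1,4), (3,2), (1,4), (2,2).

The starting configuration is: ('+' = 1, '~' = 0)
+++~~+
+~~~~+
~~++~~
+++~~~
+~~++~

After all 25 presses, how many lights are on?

15

t=0: +++~~+
+~~~~+
~~++~~
+++~~~
+~~++~
t=1: +++~~+
+~~~~+
~~++~~
+++~~+
+~~+~+
t=2: ++~~~+
++++~+
~~~+~~
+++~~+
+~~+~+
t=3: ++~~~+
++~+~+
~++~~~
++~~~+
+~~+~+
t=4: ++~~+~
++~+~~
~++~~~
++~~~+
+~~+~+
t=5: ++~~+~
+~~+~~
+~~~~~
+~~~~+
+~~+~+
t=6: ++~~+~
+~~+~~
+~~~~+
+~~~+~
+~~+~~
t=7: ++~~~~
+~~~++
+~~~++
+~~~+~
+~~+~~
t=8: ++~~~~
~~~~++
~+~~++
~~~~+~
+~~+~~
t=9: ++~~++
~~~~+~
~+~~++
~~~~+~
+~~+~~
t=10: +~++++
~~+~+~
~+~~++
~~~~+~
+~~+~~
t=11: ~+++++
+~+~+~
~+~~++
~~~~+~
+~~+~~
t=12: ++++++
~++~+~
++~~++
~~~~+~
+~~+~~
t=13: ++++++
~++~+~
++~~~+
~~~+~+
+~~++~
t=14: ++++++
~++++~
++++++
~~~~~+
+~~++~
t=15: ++++++
~++++~
++++++
+~~~~+
~+~++~
t=16: +++~++
~+~~~~
+++~++
+~~~~+
~+~++~
t=17: +++~++
~+~~~~
+++~++
+~+~~+
~~+~+~
t=18: ++++++
~++++~
++++++
+~+~~+
~~+~+~
t=19: ++++++
~++~+~
++~~~+
+~++~+
~~+~+~
t=20: ++++~+
~+++~+
++~~++
+~++~+
~~+~+~
t=21: +~~~~+
~+~+~+
++~~++
+~++~+
~~+~+~
t=22: +~~~++
~+~~+~
++~~~+
+~++~+
~~+~+~
t=23: +~~~++
~+~~+~
+++~~+
++~~~+
~~~~+~
t=24: +~~~~+
~+~+~+
+++~++
++~~~+
~~~~+~
t=25: +~~~~+
~+++~+
+~~+++
+++~~+
~~~~+~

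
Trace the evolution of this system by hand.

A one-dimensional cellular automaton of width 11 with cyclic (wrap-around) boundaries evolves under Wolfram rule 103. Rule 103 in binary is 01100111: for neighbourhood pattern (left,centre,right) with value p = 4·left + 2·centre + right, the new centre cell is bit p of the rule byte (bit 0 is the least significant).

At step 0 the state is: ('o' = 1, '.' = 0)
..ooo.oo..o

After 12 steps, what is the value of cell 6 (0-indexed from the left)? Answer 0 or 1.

1

gen 0: ..ooo.oo..o
gen 1: .o..oo.o.oo
gen 2: oo.o.oooo.o
gen 3: .oooo...oo.
gen 4: o...o.oo.o.
gen 5: o.oooo.oooo
gen 6: oo...oo....
gen 7: .o.oo.o.ooo
gen 8: ooo.oooo..o
gen 9: ..oo...o.o.
gen 10: oo.o.ooooo.
gen 11: .oooo....oo
gen 12: o...o.ooo.o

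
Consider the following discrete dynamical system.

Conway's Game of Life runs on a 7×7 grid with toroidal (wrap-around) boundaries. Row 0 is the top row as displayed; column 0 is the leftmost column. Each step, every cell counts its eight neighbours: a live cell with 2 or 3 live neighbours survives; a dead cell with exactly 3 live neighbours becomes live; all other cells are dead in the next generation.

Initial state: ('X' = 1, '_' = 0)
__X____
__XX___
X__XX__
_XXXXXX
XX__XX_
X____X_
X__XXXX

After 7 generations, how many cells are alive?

t=0: __X____
__XX___
X__XX__
_XXXXXX
XX__XX_
X____X_
X__XXXX
t=1: _XX__XX
_XX_X__
X_____X
_______
_______
___X___
XX_XXX_
t=2: ______X
__XX___
XX_____
_______
_______
__XX___
XX_X_X_
t=3: XX_XX_X
XXX____
_XX____
_______
_______
_XXXX__
XX_XX_X
t=4: ____X__
______X
X_X____
_______
__XX___
_X__XX_
______X
t=5: _____X_
_______
_______
_XXX___
__XXX__
__XXXX_
____X__
t=6: _______
_______
__X____
_X__X__
_____X_
__X__X_
_______
t=7: _______
_______
_______
_______
____XX_
_______
_______

2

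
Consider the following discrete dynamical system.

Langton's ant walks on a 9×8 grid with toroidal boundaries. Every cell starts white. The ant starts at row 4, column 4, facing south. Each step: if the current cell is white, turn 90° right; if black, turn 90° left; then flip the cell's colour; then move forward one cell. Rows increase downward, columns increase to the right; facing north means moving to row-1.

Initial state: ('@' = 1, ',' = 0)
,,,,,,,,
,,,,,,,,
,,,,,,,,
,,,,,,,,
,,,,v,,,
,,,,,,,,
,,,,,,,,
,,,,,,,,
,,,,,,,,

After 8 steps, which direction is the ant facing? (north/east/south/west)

0) ,,,,,,,,
,,,,,,,,
,,,,,,,,
,,,,,,,,
,,,,v,,,
,,,,,,,,
,,,,,,,,
,,,,,,,,
,,,,,,,,
1) ,,,,,,,,
,,,,,,,,
,,,,,,,,
,,,,,,,,
,,,<@,,,
,,,,,,,,
,,,,,,,,
,,,,,,,,
,,,,,,,,
2) ,,,,,,,,
,,,,,,,,
,,,,,,,,
,,,^,,,,
,,,@@,,,
,,,,,,,,
,,,,,,,,
,,,,,,,,
,,,,,,,,
3) ,,,,,,,,
,,,,,,,,
,,,,,,,,
,,,@>,,,
,,,@@,,,
,,,,,,,,
,,,,,,,,
,,,,,,,,
,,,,,,,,
4) ,,,,,,,,
,,,,,,,,
,,,,,,,,
,,,@@,,,
,,,@v,,,
,,,,,,,,
,,,,,,,,
,,,,,,,,
,,,,,,,,
5) ,,,,,,,,
,,,,,,,,
,,,,,,,,
,,,@@,,,
,,,@,>,,
,,,,,,,,
,,,,,,,,
,,,,,,,,
,,,,,,,,
6) ,,,,,,,,
,,,,,,,,
,,,,,,,,
,,,@@,,,
,,,@,@,,
,,,,,v,,
,,,,,,,,
,,,,,,,,
,,,,,,,,
7) ,,,,,,,,
,,,,,,,,
,,,,,,,,
,,,@@,,,
,,,@,@,,
,,,,<@,,
,,,,,,,,
,,,,,,,,
,,,,,,,,
8) ,,,,,,,,
,,,,,,,,
,,,,,,,,
,,,@@,,,
,,,@^@,,
,,,,@@,,
,,,,,,,,
,,,,,,,,
,,,,,,,,

north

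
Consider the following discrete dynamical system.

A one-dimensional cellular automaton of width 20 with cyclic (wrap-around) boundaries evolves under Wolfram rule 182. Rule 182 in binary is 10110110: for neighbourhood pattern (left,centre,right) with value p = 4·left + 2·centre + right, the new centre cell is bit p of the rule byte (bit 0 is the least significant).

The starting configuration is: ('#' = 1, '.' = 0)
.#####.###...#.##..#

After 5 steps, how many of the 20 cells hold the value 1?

0) .#####.###...#.##..#
1) #.###.#.#.#.###..###
2) .#.#.#######.#.##.##
3) #####.#####.###..#..
4) .###.#.###.#.#.#####
5) #.#.###.#.#####.###.

14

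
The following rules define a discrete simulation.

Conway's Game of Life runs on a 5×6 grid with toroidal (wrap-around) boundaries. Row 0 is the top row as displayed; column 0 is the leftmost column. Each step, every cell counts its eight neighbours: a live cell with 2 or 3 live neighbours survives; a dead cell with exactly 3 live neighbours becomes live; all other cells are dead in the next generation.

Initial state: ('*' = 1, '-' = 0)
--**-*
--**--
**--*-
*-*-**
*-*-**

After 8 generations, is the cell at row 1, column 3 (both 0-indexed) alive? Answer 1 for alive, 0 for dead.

1

gen 0: --**-*
--**--
**--*-
*-*-**
*-*-**
gen 1: *----*
*----*
*---*-
--*---
--*---
gen 2: **---*
-*--*-
**----
-*-*--
-*----
gen 3: -**--*
--*---
**----
-*----
-*----
gen 4: ***---
--*---
***---
-**---
-*----
gen 5: *-*---
---*--
*--*--
------
------
gen 6: ------
-***--
------
------
------
gen 7: --*---
--*---
--*---
------
------
gen 8: ------
-***--
------
------
------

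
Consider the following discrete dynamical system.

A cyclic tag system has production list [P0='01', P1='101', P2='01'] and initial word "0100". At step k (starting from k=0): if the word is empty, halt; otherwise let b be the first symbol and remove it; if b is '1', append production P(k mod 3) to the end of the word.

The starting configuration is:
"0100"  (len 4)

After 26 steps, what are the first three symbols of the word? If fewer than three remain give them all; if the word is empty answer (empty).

010

step 0: "0100"  (len 4)
step 1: "100"  (len 3)
step 2: "00101"  (len 5)
step 3: "0101"  (len 4)
step 4: "101"  (len 3)
step 5: "01101"  (len 5)
step 6: "1101"  (len 4)
step 7: "10101"  (len 5)
step 8: "0101101"  (len 7)
step 9: "101101"  (len 6)
step 10: "0110101"  (len 7)
step 11: "110101"  (len 6)
step 12: "1010101"  (len 7)
step 13: "01010101"  (len 8)
step 14: "1010101"  (len 7)
step 15: "01010101"  (len 8)
step 16: "1010101"  (len 7)
step 17: "010101101"  (len 9)
step 18: "10101101"  (len 8)
step 19: "010110101"  (len 9)
step 20: "10110101"  (len 8)
step 21: "011010101"  (len 9)
step 22: "11010101"  (len 8)
step 23: "1010101101"  (len 10)
step 24: "01010110101"  (len 11)
step 25: "1010110101"  (len 10)
step 26: "010110101101"  (len 12)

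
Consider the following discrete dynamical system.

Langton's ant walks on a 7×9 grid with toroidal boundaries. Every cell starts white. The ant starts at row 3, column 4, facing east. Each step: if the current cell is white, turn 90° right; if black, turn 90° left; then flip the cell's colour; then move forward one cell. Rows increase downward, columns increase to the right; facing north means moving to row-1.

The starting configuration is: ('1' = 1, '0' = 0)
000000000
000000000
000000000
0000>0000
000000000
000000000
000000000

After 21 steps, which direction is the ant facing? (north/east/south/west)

[0] 000000000
000000000
000000000
0000>0000
000000000
000000000
000000000
[1] 000000000
000000000
000000000
000010000
0000v0000
000000000
000000000
[2] 000000000
000000000
000000000
000010000
000<10000
000000000
000000000
[3] 000000000
000000000
000000000
000^10000
000110000
000000000
000000000
[4] 000000000
000000000
000000000
0001>0000
000110000
000000000
000000000
[5] 000000000
000000000
0000^0000
000100000
000110000
000000000
000000000
[6] 000000000
000000000
00001>000
000100000
000110000
000000000
000000000
[7] 000000000
000000000
000011000
00010v000
000110000
000000000
000000000
[8] 000000000
000000000
000011000
0001<1000
000110000
000000000
000000000
[9] 000000000
000000000
0000^1000
000111000
000110000
000000000
000000000
[10] 000000000
000000000
000<01000
000111000
000110000
000000000
000000000
[11] 000000000
000^00000
000101000
000111000
000110000
000000000
000000000
[12] 000000000
0001>0000
000101000
000111000
000110000
000000000
000000000
[13] 000000000
000110000
0001v1000
000111000
000110000
000000000
000000000
[14] 000000000
000110000
000<11000
000111000
000110000
000000000
000000000
[15] 000000000
000110000
000011000
000v11000
000110000
000000000
000000000
[16] 000000000
000110000
000011000
0000>1000
000110000
000000000
000000000
[17] 000000000
000110000
0000^1000
000001000
000110000
000000000
000000000
[18] 000000000
000110000
000<01000
000001000
000110000
000000000
000000000
[19] 000000000
000^10000
000101000
000001000
000110000
000000000
000000000
[20] 000000000
00<010000
000101000
000001000
000110000
000000000
000000000
[21] 00^000000
001010000
000101000
000001000
000110000
000000000
000000000

north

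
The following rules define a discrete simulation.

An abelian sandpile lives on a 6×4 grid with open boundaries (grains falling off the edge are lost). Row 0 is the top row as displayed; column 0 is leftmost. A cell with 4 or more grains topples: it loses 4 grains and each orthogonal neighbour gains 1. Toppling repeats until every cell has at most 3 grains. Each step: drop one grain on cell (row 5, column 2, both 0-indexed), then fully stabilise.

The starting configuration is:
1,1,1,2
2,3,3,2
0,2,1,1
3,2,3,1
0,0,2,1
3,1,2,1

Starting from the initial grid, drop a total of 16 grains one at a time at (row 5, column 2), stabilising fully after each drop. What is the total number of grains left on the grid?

t=0: 1,1,1,2
2,3,3,2
0,2,1,1
3,2,3,1
0,0,2,1
3,1,2,1
t=1: 1,1,1,2
2,3,3,2
0,2,1,1
3,2,3,1
0,0,2,1
3,1,3,1
t=2: 1,1,1,2
2,3,3,2
0,2,1,1
3,2,3,1
0,0,3,1
3,2,0,2
t=3: 1,1,1,2
2,3,3,2
0,2,1,1
3,2,3,1
0,0,3,1
3,2,1,2
t=4: 1,1,1,2
2,3,3,2
0,2,1,1
3,2,3,1
0,0,3,1
3,2,2,2
t=5: 1,1,1,2
2,3,3,2
0,2,1,1
3,2,3,1
0,0,3,1
3,2,3,2
t=6: 1,1,1,2
2,3,3,2
0,2,2,1
3,3,0,2
0,1,1,2
3,3,1,3
t=7: 1,1,1,2
2,3,3,2
0,2,2,1
3,3,0,2
0,1,1,2
3,3,2,3
t=8: 1,1,1,2
2,3,3,2
0,2,2,1
3,3,0,2
0,1,1,2
3,3,3,3
t=9: 1,1,1,2
2,3,3,2
0,2,2,1
3,3,0,2
1,2,2,3
0,1,2,0
t=10: 1,1,1,2
2,3,3,2
0,2,2,1
3,3,0,2
1,2,2,3
0,1,3,0
t=11: 1,1,1,2
2,3,3,2
0,2,2,1
3,3,0,2
1,2,3,3
0,2,0,1
t=12: 1,1,1,2
2,3,3,2
0,2,2,1
3,3,0,2
1,2,3,3
0,2,1,1
t=13: 1,1,1,2
2,3,3,2
0,2,2,1
3,3,0,2
1,2,3,3
0,2,2,1
t=14: 1,1,1,2
2,3,3,2
0,2,2,1
3,3,0,2
1,2,3,3
0,2,3,1
t=15: 1,1,1,2
2,3,3,2
0,2,2,1
3,3,1,3
1,3,1,0
0,3,1,3
t=16: 1,1,1,2
2,3,3,2
0,2,2,1
3,3,1,3
1,3,1,0
0,3,2,3

43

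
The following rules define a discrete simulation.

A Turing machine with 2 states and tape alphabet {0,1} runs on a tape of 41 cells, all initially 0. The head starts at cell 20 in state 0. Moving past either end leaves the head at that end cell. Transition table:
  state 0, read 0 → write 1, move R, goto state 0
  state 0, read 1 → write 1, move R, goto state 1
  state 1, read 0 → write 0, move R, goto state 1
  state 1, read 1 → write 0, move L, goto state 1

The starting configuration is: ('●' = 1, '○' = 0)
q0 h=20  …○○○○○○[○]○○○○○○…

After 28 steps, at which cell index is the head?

0) q0 h=20  …○○○○○○[○]○○○○○○…
1) q0 h=21  …○○○○○●[○]○○○○○○…
2) q0 h=22  …○○○○●●[○]○○○○○○…
3) q0 h=23  …○○○●●●[○]○○○○○○…
4) q0 h=24  …○○●●●●[○]○○○○○○…
5) q0 h=25  …○●●●●●[○]○○○○○○…
6) q0 h=26  …●●●●●●[○]○○○○○○…
7) q0 h=27  …●●●●●●[○]○○○○○○…
8) q0 h=28  …●●●●●●[○]○○○○○○…
9) q0 h=29  …●●●●●●[○]○○○○○○…
10) q0 h=30  …●●●●●●[○]○○○○○○…
11) q0 h=31  …●●●●●●[○]○○○○○○…
12) q0 h=32  …●●●●●●[○]○○○○○○…
13) q0 h=33  …●●●●●●[○]○○○○○○…
14) q0 h=34  …●●●●●●[○]○○○○○○|
15) q0 h=35  …●●●●●●[○]○○○○○|
16) q0 h=36  …●●●●●●[○]○○○○|
17) q0 h=37  …●●●●●●[○]○○○|
18) q0 h=38  …●●●●●●[○]○○|
19) q0 h=39  …●●●●●●[○]○|
20) q0 h=40  …●●●●●●[○]|
21) q0 h=40  …●●●●●●[●]|
22) q1 h=40  …●●●●●●[●]|
23) q1 h=39  …●●●●●●[●]○|
24) q1 h=38  …●●●●●●[●]○○|
25) q1 h=37  …●●●●●●[●]○○○|
26) q1 h=36  …●●●●●●[●]○○○○|
27) q1 h=35  …●●●●●●[●]○○○○○|
28) q1 h=34  …●●●●●●[●]○○○○○○|

34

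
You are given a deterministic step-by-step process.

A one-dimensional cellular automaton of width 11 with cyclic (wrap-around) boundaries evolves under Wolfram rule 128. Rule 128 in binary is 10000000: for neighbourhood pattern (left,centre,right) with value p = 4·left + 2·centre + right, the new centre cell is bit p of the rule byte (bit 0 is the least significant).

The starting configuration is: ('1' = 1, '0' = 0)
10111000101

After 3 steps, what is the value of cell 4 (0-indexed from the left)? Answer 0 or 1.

0

k=0  10111000101
k=1  00010000000
k=2  00000000000
k=3  00000000000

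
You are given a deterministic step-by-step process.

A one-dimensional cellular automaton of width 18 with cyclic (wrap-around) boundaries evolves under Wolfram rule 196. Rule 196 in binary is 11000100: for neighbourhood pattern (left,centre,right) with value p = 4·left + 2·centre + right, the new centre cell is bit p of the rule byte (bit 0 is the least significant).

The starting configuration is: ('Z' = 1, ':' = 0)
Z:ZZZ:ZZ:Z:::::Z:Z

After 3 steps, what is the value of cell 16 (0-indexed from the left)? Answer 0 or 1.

0) Z:ZZZ:ZZ:Z:::::Z:Z
1) Z::ZZ::Z:Z:::::Z::
2) Z:::Z::Z:Z:::::Z::
3) Z:::Z::Z:Z:::::Z::

0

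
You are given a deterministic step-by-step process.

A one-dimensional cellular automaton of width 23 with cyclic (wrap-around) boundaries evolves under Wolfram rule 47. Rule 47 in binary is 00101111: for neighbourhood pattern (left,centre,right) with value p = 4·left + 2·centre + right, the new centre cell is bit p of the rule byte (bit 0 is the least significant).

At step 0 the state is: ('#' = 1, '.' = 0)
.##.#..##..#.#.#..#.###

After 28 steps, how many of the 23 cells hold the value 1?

step 0: .##.#..##..#.#.#..#.###
step 1: ##.##.##..######.####..
step 2: #.##.##..##.....##....#
step 3: .##.##..##..#####..####
step 4: ##.##..##..##.....##...
step 5: #.##..##..##..#####..##
step 6: .##..##..##..##.....##.
step 7: ##..##..##..##..#####..
step 8: #..##..##..##..##.....#
step 9: ..##..##..##..##..#####
step 10: .##..##..##..##..##....
step 11: ##..##..##..##..##..###
step 12: ...##..##..##..##..##..
step 13: ####..##..##..##..##..#
step 14: .....##..##..##..##..##
step 15: .#####..##..##..##..##.
step 16: ##.....##..##..##..##..
step 17: #..#####..##..##..##..#
step 18: ..##.....##..##..##..##
step 19: .##..#####..##..##..##.
step 20: ##..##.....##..##..##..
step 21: #..##..#####..##..##..#
step 22: ..##..##.....##..##..##
step 23: .##..##..#####..##..##.
step 24: ##..##..##.....##..##..
step 25: #..##..##..#####..##..#
step 26: ..##..##..##.....##..##
step 27: .##..##..##..#####..##.
step 28: ##..##..##..##.....##..

10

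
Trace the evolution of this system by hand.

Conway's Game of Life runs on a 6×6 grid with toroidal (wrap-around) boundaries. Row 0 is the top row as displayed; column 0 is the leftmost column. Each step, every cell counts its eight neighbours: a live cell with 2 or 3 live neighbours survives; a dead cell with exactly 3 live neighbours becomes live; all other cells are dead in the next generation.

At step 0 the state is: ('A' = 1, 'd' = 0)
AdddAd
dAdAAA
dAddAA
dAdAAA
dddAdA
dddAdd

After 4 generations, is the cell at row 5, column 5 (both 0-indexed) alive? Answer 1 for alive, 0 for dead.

k=0  AdddAd
dAdAAA
dAddAA
dAdAAA
dddAdA
dddAdd
k=1  AdAddd
dAAAdd
dAdddd
dddAdd
AddAdA
dddAdA
k=2  AdddAd
AddAdd
dAdAdd
AdAdAd
AdAAdA
dAAAdA
k=3  AdddAd
AAAAAA
AAdAAA
AdddAd
dddddd
dddddd
k=4  AdAdAd
dddddd
dddddd
AAdAAd
dddddd
dddddd

0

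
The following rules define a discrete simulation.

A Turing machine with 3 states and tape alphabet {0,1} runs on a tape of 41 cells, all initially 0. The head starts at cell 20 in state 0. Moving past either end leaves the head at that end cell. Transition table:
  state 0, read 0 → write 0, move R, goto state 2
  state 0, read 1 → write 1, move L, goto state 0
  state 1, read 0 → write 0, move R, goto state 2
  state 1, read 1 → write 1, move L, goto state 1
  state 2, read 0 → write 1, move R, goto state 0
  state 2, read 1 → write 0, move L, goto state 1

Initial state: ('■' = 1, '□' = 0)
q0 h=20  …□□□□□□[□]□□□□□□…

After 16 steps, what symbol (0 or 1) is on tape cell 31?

1

[0] q0 h=20  …□□□□□□[□]□□□□□□…
[1] q2 h=21  …□□□□□□[□]□□□□□□…
[2] q0 h=22  …□□□□□■[□]□□□□□□…
[3] q2 h=23  …□□□□■□[□]□□□□□□…
[4] q0 h=24  …□□□■□■[□]□□□□□□…
[5] q2 h=25  …□□■□■□[□]□□□□□□…
[6] q0 h=26  …□■□■□■[□]□□□□□□…
[7] q2 h=27  …■□■□■□[□]□□□□□□…
[8] q0 h=28  …□■□■□■[□]□□□□□□…
[9] q2 h=29  …■□■□■□[□]□□□□□□…
[10] q0 h=30  …□■□■□■[□]□□□□□□…
[11] q2 h=31  …■□■□■□[□]□□□□□□…
[12] q0 h=32  …□■□■□■[□]□□□□□□…
[13] q2 h=33  …■□■□■□[□]□□□□□□…
[14] q0 h=34  …□■□■□■[□]□□□□□□|
[15] q2 h=35  …■□■□■□[□]□□□□□|
[16] q0 h=36  …□■□■□■[□]□□□□|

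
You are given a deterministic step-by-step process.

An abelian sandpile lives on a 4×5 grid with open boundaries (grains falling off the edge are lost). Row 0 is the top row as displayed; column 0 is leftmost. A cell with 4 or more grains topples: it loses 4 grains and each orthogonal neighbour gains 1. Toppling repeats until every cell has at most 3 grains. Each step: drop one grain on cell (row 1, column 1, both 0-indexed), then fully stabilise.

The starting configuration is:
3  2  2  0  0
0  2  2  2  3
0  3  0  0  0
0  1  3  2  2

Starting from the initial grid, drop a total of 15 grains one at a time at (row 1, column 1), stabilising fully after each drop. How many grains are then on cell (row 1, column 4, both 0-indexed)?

gen 0: 3  2  2  0  0
0  2  2  2  3
0  3  0  0  0
0  1  3  2  2
gen 1: 3  2  2  0  0
0  3  2  2  3
0  3  0  0  0
0  1  3  2  2
gen 2: 3  3  2  0  0
1  1  3  2  3
1  0  1  0  0
0  2  3  2  2
gen 3: 3  3  2  0  0
1  2  3  2  3
1  0  1  0  0
0  2  3  2  2
gen 4: 3  3  2  0  0
1  3  3  2  3
1  0  1  0  0
0  2  3  2  2
gen 5: 0  2  0  1  0
3  2  1  3  3
1  1  2  0  0
0  2  3  2  2
gen 6: 0  2  0  1  0
3  3  1  3  3
1  1  2  0  0
0  2  3  2  2
gen 7: 1  3  0  1  0
0  1  2  3  3
2  2  2  0  0
0  2  3  2  2
gen 8: 1  3  0  1  0
0  2  2  3  3
2  2  2  0  0
0  2  3  2  2
gen 9: 1  3  0  1  0
0  3  2  3  3
2  2  2  0  0
0  2  3  2  2
gen 10: 2  0  1  1  0
1  1  3  3  3
2  3  2  0  0
0  2  3  2  2
gen 11: 2  0  1  1  0
1  2  3  3  3
2  3  2  0  0
0  2  3  2  2
gen 12: 2  0  1  1  0
1  3  3  3  3
2  3  2  0  0
0  2  3  2  2
gen 13: 2  1  2  2  1
2  2  2  1  0
3  2  1  2  1
1  0  1  3  2
gen 14: 2  1  2  2  1
2  3  2  1  0
3  2  1  2  1
1  0  1  3  2
gen 15: 2  2  2  2  1
3  0  3  1  0
3  3  1  2  1
1  0  1  3  2

0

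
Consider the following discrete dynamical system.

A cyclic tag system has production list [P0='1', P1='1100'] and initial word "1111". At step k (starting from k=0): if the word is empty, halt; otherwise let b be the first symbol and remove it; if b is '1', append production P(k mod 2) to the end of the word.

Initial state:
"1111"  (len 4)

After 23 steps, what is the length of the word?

21

[0] "1111"  (len 4)
[1] "1111"  (len 4)
[2] "1111100"  (len 7)
[3] "1111001"  (len 7)
[4] "1110011100"  (len 10)
[5] "1100111001"  (len 10)
[6] "1001110011100"  (len 13)
[7] "0011100111001"  (len 13)
[8] "011100111001"  (len 12)
[9] "11100111001"  (len 11)
[10] "11001110011100"  (len 14)
[11] "10011100111001"  (len 14)
[12] "00111001110011100"  (len 17)
[13] "0111001110011100"  (len 16)
[14] "111001110011100"  (len 15)
[15] "110011100111001"  (len 15)
[16] "100111001110011100"  (len 18)
[17] "001110011100111001"  (len 18)
[18] "01110011100111001"  (len 17)
[19] "1110011100111001"  (len 16)
[20] "1100111001110011100"  (len 19)
[21] "1001110011100111001"  (len 19)
[22] "0011100111001110011100"  (len 22)
[23] "011100111001110011100"  (len 21)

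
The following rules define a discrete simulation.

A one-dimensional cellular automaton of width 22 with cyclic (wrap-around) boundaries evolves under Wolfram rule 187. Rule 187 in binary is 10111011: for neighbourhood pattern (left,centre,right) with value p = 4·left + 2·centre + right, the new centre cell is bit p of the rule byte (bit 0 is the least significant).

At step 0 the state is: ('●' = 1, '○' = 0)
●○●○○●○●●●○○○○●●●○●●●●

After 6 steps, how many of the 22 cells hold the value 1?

17

[0] ●○●○○●○●●●○○○○●●●○●●●●
[1] ○●○●●○●●●○●●●●●●○●●●●●
[2] ●○●●○●●●○●●●●●●○●●●●●○
[3] ○●●○●●●○●●●●●●○●●●●●○●
[4] ●●○●●●○●●●●●●○●●●●●○●○
[5] ●○●●●○●●●●●●○●●●●●○●○●
[6] ○●●●○●●●●●●○●●●●●○●○●●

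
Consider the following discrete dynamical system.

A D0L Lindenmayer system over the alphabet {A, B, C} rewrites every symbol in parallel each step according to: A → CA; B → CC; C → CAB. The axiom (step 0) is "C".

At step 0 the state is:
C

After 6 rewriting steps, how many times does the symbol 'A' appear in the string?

k=0  C
k=1  CAB
k=2  CABCACC
k=3  CABCACCCABCACABCAB
k=4  CABCACCCABCACABCABCABCACCCABCACABCACCCABCACC
k=5  CABCACCCABCACABCABCABCACCCABCACABCACCCABCACCCABCACCCABCACABCABCABCACCCABCACABCACCCABCACABCABCABCACCCABCACABCAB
k=6  CABCACCCABCACABCABCABCACCCABCACABCACCCABCACCCABCACCCABCACA…CABCACCCABCACCCABCACCCABCACABCABCABCACCCABCACABCACCCABCACC  (len 272)

88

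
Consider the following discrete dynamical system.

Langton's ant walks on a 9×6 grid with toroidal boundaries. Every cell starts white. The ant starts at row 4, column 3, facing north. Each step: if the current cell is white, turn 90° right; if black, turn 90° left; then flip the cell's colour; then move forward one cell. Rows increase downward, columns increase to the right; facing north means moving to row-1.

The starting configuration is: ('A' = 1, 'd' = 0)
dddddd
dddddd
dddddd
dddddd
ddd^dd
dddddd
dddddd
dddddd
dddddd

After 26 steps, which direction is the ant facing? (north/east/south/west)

gen 0: dddddd
dddddd
dddddd
dddddd
ddd^dd
dddddd
dddddd
dddddd
dddddd
gen 1: dddddd
dddddd
dddddd
dddddd
dddA>d
dddddd
dddddd
dddddd
dddddd
gen 2: dddddd
dddddd
dddddd
dddddd
dddAAd
ddddvd
dddddd
dddddd
dddddd
gen 3: dddddd
dddddd
dddddd
dddddd
dddAAd
ddd<Ad
dddddd
dddddd
dddddd
gen 4: dddddd
dddddd
dddddd
dddddd
ddd^Ad
dddAAd
dddddd
dddddd
dddddd
gen 5: dddddd
dddddd
dddddd
dddddd
dd<dAd
dddAAd
dddddd
dddddd
dddddd
gen 6: dddddd
dddddd
dddddd
dd^ddd
ddAdAd
dddAAd
dddddd
dddddd
dddddd
gen 7: dddddd
dddddd
dddddd
ddA>dd
ddAdAd
dddAAd
dddddd
dddddd
dddddd
gen 8: dddddd
dddddd
dddddd
ddAAdd
ddAvAd
dddAAd
dddddd
dddddd
dddddd
gen 9: dddddd
dddddd
dddddd
ddAAdd
dd<AAd
dddAAd
dddddd
dddddd
dddddd
gen 10: dddddd
dddddd
dddddd
ddAAdd
dddAAd
ddvAAd
dddddd
dddddd
dddddd
gen 11: dddddd
dddddd
dddddd
ddAAdd
dddAAd
d<AAAd
dddddd
dddddd
dddddd
gen 12: dddddd
dddddd
dddddd
ddAAdd
d^dAAd
dAAAAd
dddddd
dddddd
dddddd
gen 13: dddddd
dddddd
dddddd
ddAAdd
dA>AAd
dAAAAd
dddddd
dddddd
dddddd
gen 14: dddddd
dddddd
dddddd
ddAAdd
dAAAAd
dAvAAd
dddddd
dddddd
dddddd
gen 15: dddddd
dddddd
dddddd
ddAAdd
dAAAAd
dAd>Ad
dddddd
dddddd
dddddd
gen 16: dddddd
dddddd
dddddd
ddAAdd
dAA^Ad
dAddAd
dddddd
dddddd
dddddd
gen 17: dddddd
dddddd
dddddd
ddAAdd
dA<dAd
dAddAd
dddddd
dddddd
dddddd
gen 18: dddddd
dddddd
dddddd
ddAAdd
dAddAd
dAvdAd
dddddd
dddddd
dddddd
gen 19: dddddd
dddddd
dddddd
ddAAdd
dAddAd
d<AdAd
dddddd
dddddd
dddddd
gen 20: dddddd
dddddd
dddddd
ddAAdd
dAddAd
ddAdAd
dvdddd
dddddd
dddddd
gen 21: dddddd
dddddd
dddddd
ddAAdd
dAddAd
ddAdAd
<Adddd
dddddd
dddddd
gen 22: dddddd
dddddd
dddddd
ddAAdd
dAddAd
^dAdAd
AAdddd
dddddd
dddddd
gen 23: dddddd
dddddd
dddddd
ddAAdd
dAddAd
A>AdAd
AAdddd
dddddd
dddddd
gen 24: dddddd
dddddd
dddddd
ddAAdd
dAddAd
AAAdAd
Avdddd
dddddd
dddddd
gen 25: dddddd
dddddd
dddddd
ddAAdd
dAddAd
AAAdAd
Ad>ddd
dddddd
dddddd
gen 26: dddddd
dddddd
dddddd
ddAAdd
dAddAd
AAAdAd
AdAddd
ddvddd
dddddd

south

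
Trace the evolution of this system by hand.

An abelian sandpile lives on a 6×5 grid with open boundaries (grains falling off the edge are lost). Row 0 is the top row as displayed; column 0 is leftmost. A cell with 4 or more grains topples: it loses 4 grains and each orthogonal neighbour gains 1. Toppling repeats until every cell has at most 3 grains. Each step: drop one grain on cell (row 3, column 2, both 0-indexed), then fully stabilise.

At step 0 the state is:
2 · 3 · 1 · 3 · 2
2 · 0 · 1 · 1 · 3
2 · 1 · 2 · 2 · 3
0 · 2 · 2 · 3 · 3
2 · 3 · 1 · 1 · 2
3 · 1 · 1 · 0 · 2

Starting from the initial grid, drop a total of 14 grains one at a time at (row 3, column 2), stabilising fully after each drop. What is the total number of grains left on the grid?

step 0: 2 · 3 · 1 · 3 · 2
2 · 0 · 1 · 1 · 3
2 · 1 · 2 · 2 · 3
0 · 2 · 2 · 3 · 3
2 · 3 · 1 · 1 · 2
3 · 1 · 1 · 0 · 2
step 1: 2 · 3 · 1 · 3 · 2
2 · 0 · 1 · 1 · 3
2 · 1 · 2 · 2 · 3
0 · 2 · 3 · 3 · 3
2 · 3 · 1 · 1 · 2
3 · 1 · 1 · 0 · 2
step 2: 2 · 3 · 1 · 3 · 3
2 · 0 · 2 · 3 · 0
2 · 2 · 0 · 1 · 2
0 · 3 · 2 · 2 · 1
2 · 3 · 2 · 2 · 3
3 · 1 · 1 · 0 · 2
step 3: 2 · 3 · 1 · 3 · 3
2 · 0 · 2 · 3 · 0
2 · 2 · 0 · 1 · 2
0 · 3 · 3 · 2 · 1
2 · 3 · 2 · 2 · 3
3 · 1 · 1 · 0 · 2
step 4: 2 · 3 · 1 · 3 · 3
2 · 0 · 2 · 3 · 0
2 · 3 · 1 · 1 · 2
1 · 1 · 2 · 3 · 1
3 · 1 · 0 · 3 · 3
3 · 2 · 2 · 0 · 2
step 5: 2 · 3 · 1 · 3 · 3
2 · 0 · 2 · 3 · 0
2 · 3 · 1 · 1 · 2
1 · 1 · 3 · 3 · 1
3 · 1 · 0 · 3 · 3
3 · 2 · 2 · 0 · 2
step 6: 2 · 3 · 1 · 3 · 3
2 · 0 · 2 · 3 · 0
2 · 3 · 2 · 2 · 2
1 · 2 · 1 · 1 · 3
3 · 1 · 2 · 1 · 0
3 · 2 · 2 · 1 · 3
step 7: 2 · 3 · 1 · 3 · 3
2 · 0 · 2 · 3 · 0
2 · 3 · 2 · 2 · 2
1 · 2 · 2 · 1 · 3
3 · 1 · 2 · 1 · 0
3 · 2 · 2 · 1 · 3
step 8: 2 · 3 · 1 · 3 · 3
2 · 0 · 2 · 3 · 0
2 · 3 · 2 · 2 · 2
1 · 2 · 3 · 1 · 3
3 · 1 · 2 · 1 · 0
3 · 2 · 2 · 1 · 3
step 9: 2 · 3 · 1 · 3 · 3
2 · 0 · 2 · 3 · 0
2 · 3 · 3 · 2 · 2
1 · 3 · 0 · 2 · 3
3 · 1 · 3 · 1 · 0
3 · 2 · 2 · 1 · 3
step 10: 2 · 3 · 1 · 3 · 3
2 · 0 · 2 · 3 · 0
2 · 3 · 3 · 2 · 2
1 · 3 · 1 · 2 · 3
3 · 1 · 3 · 1 · 0
3 · 2 · 2 · 1 · 3
step 11: 2 · 3 · 1 · 3 · 3
2 · 0 · 2 · 3 · 0
2 · 3 · 3 · 2 · 2
1 · 3 · 2 · 2 · 3
3 · 1 · 3 · 1 · 0
3 · 2 · 2 · 1 · 3
step 12: 2 · 3 · 1 · 3 · 3
2 · 0 · 2 · 3 · 0
2 · 3 · 3 · 2 · 2
1 · 3 · 3 · 2 · 3
3 · 1 · 3 · 1 · 0
3 · 2 · 2 · 1 · 3
step 13: 2 · 3 · 1 · 3 · 3
2 · 1 · 3 · 3 · 0
3 · 1 · 1 · 3 · 2
2 · 1 · 3 · 3 · 3
3 · 3 · 0 · 2 · 0
3 · 2 · 3 · 1 · 3
step 14: 2 · 3 · 3 · 1 · 0
2 · 2 · 1 · 2 · 3
3 · 2 · 0 · 3 · 0
2 · 2 · 2 · 2 · 1
3 · 3 · 1 · 3 · 1
3 · 2 · 3 · 1 · 3

59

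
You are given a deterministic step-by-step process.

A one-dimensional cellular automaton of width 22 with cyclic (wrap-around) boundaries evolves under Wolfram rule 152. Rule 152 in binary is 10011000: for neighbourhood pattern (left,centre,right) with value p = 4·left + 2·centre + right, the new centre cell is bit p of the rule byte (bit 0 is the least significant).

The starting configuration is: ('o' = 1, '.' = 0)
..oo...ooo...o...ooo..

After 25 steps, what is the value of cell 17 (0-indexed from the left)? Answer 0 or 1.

0) ..oo...ooo...o...ooo..
1) ..o.o..oo.o...o..oo.o.
2) .....o.o...o...o.o...o
3) o.......o...o.....o...
4) .o.......o...o.....o..
5) ..o.......o...o.....o.
6) ...o.......o...o.....o
7) o...o.......o...o.....
8) .o...o.......o...o....
9) ..o...o.......o...o...
10) ...o...o.......o...o..
11) ....o...o.......o...o.
12) .....o...o.......o...o
13) o.....o...o.......o...
14) .o.....o...o.......o..
15) ..o.....o...o.......o.
16) ...o.....o...o.......o
17) o...o.....o...o.......
18) .o...o.....o...o......
19) ..o...o.....o...o.....
20) ...o...o.....o...o....
21) ....o...o.....o...o...
22) .....o...o.....o...o..
23) ......o...o.....o...o.
24) .......o...o.....o...o
25) o.......o...o.....o...

0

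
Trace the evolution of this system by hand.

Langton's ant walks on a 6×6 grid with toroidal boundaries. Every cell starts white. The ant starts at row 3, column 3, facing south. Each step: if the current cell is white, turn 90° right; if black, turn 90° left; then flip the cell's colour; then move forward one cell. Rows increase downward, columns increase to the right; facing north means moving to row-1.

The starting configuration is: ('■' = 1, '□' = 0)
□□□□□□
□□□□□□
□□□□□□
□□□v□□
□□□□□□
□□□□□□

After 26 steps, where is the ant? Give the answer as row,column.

k=0  □□□□□□
□□□□□□
□□□□□□
□□□v□□
□□□□□□
□□□□□□
k=1  □□□□□□
□□□□□□
□□□□□□
□□<■□□
□□□□□□
□□□□□□
k=2  □□□□□□
□□□□□□
□□^□□□
□□■■□□
□□□□□□
□□□□□□
k=3  □□□□□□
□□□□□□
□□■>□□
□□■■□□
□□□□□□
□□□□□□
k=4  □□□□□□
□□□□□□
□□■■□□
□□■v□□
□□□□□□
□□□□□□
k=5  □□□□□□
□□□□□□
□□■■□□
□□■□>□
□□□□□□
□□□□□□
k=6  □□□□□□
□□□□□□
□□■■□□
□□■□■□
□□□□v□
□□□□□□
k=7  □□□□□□
□□□□□□
□□■■□□
□□■□■□
□□□<■□
□□□□□□
k=8  □□□□□□
□□□□□□
□□■■□□
□□■^■□
□□□■■□
□□□□□□
k=9  □□□□□□
□□□□□□
□□■■□□
□□■■>□
□□□■■□
□□□□□□
k=10  □□□□□□
□□□□□□
□□■■^□
□□■■□□
□□□■■□
□□□□□□
k=11  □□□□□□
□□□□□□
□□■■■>
□□■■□□
□□□■■□
□□□□□□
k=12  □□□□□□
□□□□□□
□□■■■■
□□■■□v
□□□■■□
□□□□□□
k=13  □□□□□□
□□□□□□
□□■■■■
□□■■<■
□□□■■□
□□□□□□
k=14  □□□□□□
□□□□□□
□□■■^■
□□■■■■
□□□■■□
□□□□□□
k=15  □□□□□□
□□□□□□
□□■<□■
□□■■■■
□□□■■□
□□□□□□
k=16  □□□□□□
□□□□□□
□□■□□■
□□■v■■
□□□■■□
□□□□□□
k=17  □□□□□□
□□□□□□
□□■□□■
□□■□>■
□□□■■□
□□□□□□
k=18  □□□□□□
□□□□□□
□□■□^■
□□■□□■
□□□■■□
□□□□□□
k=19  □□□□□□
□□□□□□
□□■□■>
□□■□□■
□□□■■□
□□□□□□
k=20  □□□□□□
□□□□□^
□□■□■□
□□■□□■
□□□■■□
□□□□□□
k=21  □□□□□□
>□□□□■
□□■□■□
□□■□□■
□□□■■□
□□□□□□
k=22  □□□□□□
■□□□□■
v□■□■□
□□■□□■
□□□■■□
□□□□□□
k=23  □□□□□□
■□□□□■
■□■□■<
□□■□□■
□□□■■□
□□□□□□
k=24  □□□□□□
■□□□□^
■□■□■■
□□■□□■
□□□■■□
□□□□□□
k=25  □□□□□□
■□□□<□
■□■□■■
□□■□□■
□□□■■□
□□□□□□
k=26  □□□□^□
■□□□■□
■□■□■■
□□■□□■
□□□■■□
□□□□□□

0,4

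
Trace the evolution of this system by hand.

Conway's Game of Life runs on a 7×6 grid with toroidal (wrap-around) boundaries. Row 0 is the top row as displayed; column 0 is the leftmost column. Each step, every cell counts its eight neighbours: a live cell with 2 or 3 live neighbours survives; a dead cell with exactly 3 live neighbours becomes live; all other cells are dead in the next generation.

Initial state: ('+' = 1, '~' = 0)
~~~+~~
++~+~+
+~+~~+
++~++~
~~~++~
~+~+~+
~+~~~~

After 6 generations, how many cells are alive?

13

step 0: ~~~+~~
++~+~+
+~+~~+
++~++~
~~~++~
~+~+~+
~+~~~~
step 1: ~+~~+~
~+~+~+
~~~~~~
++~~~~
~+~~~~
+~~+~~
+~~~+~
step 2: ~++++~
+~+~+~
~++~~~
++~~~~
~++~~~
++~~~+
++~++~
step 3: ~~~~~~
+~~~++
~~++~+
+~~~~~
~~+~~+
~~~+++
~~~~~~
step 4: ~~~~~+
+~~+++
~+~+~~
++++++
+~~+~+
~~~+++
~~~~+~
step 5: +~~+~~
+~++~+
~~~~~~
~~~~~~
~~~~~~
+~~+~~
~~~+~~
step 6: ++~+~+
++++++
~~~~~~
~~~~~~
~~~~~~
~~~~~~
~~+++~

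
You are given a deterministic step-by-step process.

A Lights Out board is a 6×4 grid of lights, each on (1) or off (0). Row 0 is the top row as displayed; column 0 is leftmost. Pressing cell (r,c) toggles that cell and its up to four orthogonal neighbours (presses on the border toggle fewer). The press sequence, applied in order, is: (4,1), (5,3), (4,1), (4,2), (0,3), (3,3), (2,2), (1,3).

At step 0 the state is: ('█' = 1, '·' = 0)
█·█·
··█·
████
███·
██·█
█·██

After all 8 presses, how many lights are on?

10

t=0: █·█·
··█·
████
███·
██·█
█·██
t=1: █·█·
··█·
████
█·█·
··██
████
t=2: █·█·
··█·
████
█·█·
··█·
██··
t=3: █·█·
··█·
████
███·
██··
█···
t=4: █·█·
··█·
████
██··
█·██
█·█·
t=5: █··█
··██
████
██··
█·██
█·█·
t=6: █··█
··██
███·
████
█·█·
█·█·
t=7: █··█
···█
█··█
██·█
█·█·
█·█·
t=8: █···
··█·
█···
██·█
█·█·
█·█·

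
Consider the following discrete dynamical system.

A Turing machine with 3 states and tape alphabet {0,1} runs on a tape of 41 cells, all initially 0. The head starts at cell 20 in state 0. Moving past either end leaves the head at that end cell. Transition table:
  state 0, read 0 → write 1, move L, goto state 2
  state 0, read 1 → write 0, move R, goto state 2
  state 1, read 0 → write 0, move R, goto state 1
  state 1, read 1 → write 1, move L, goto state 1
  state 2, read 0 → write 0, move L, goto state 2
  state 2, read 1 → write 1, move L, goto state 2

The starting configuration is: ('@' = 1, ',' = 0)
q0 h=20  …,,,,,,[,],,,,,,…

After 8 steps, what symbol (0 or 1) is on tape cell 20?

0) q0 h=20  …,,,,,,[,],,,,,,…
1) q2 h=19  …,,,,,,[,]@,,,,,…
2) q2 h=18  …,,,,,,[,],@,,,,…
3) q2 h=17  …,,,,,,[,],,@,,,…
4) q2 h=16  …,,,,,,[,],,,@,,…
5) q2 h=15  …,,,,,,[,],,,,@,…
6) q2 h=14  …,,,,,,[,],,,,,@…
7) q2 h=13  …,,,,,,[,],,,,,,…
8) q2 h=12  …,,,,,,[,],,,,,,…

1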